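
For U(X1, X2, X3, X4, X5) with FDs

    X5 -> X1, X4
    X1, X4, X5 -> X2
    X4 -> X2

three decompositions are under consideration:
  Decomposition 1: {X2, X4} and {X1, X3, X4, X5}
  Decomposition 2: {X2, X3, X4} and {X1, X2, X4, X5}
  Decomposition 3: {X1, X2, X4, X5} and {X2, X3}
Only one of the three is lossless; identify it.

Decomposition 1: common = {X4}, closure = {X2, X4} → lossless.
Decomposition 2: common = {X2, X4}, closure = {X2, X4} → lossy.
Decomposition 3: common = {X2}, closure = {X2} → lossy.

Decomposition 1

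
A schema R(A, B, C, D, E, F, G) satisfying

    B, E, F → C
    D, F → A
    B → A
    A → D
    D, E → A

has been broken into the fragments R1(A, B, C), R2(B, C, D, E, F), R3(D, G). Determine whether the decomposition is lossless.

Chase test. Columns are A, B, C, D, E, F, G; row i has aⱼ where attribute j ∈ Ri, else bᵢⱼ.
Initial tableau (one row per fragment):
  row 1: a1 a2 a3 b14 b15 b16 b17
  row 2: b21 a2 a3 a4 a5 a6 b27
  row 3: b31 b32 b33 a4 b35 b36 a7
Rows 1 and 2 agree on B; apply B→A and equate their A entries.
Rows 1 and 2 agree on A; apply A→D and equate their D entries.
No row becomes fully distinguished — the join is lossy.

No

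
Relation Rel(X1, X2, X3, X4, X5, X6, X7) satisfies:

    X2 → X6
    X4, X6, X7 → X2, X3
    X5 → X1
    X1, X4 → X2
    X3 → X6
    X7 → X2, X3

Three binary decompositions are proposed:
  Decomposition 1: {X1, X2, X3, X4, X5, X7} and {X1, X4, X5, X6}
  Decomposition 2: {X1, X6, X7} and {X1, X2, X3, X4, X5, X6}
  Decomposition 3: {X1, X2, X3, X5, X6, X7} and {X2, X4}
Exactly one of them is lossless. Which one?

Decomposition 1: common = {X1, X4, X5}, closure = {X1, X2, X4, X5, X6} → lossless.
Decomposition 2: common = {X1, X6}, closure = {X1, X6} → lossy.
Decomposition 3: common = {X2}, closure = {X2, X6} → lossy.

Decomposition 1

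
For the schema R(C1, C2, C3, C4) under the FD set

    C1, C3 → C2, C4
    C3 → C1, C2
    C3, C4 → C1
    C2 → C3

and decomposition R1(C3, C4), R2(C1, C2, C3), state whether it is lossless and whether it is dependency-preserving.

Lossless test: (C3)⁺ = {C1, C2, C3, C4}, which contains all of one fragment — lossless.
Dependency preservation: C1, C3 → C2, C4; C3, C4 → C1 are not contained in any single fragment, but the restricted closure of each left-hand side across the fragments still reaches the right-hand side; the remaining FDs each lie inside some fragment. All dependencies are preserved.

lossless and dependency-preserving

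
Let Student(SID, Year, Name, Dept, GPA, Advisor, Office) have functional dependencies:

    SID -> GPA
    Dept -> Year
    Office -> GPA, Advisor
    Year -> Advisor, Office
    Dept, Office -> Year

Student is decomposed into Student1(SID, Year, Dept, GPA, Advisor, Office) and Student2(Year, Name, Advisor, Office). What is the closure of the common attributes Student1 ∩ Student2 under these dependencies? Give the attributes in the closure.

Student1 ∩ Student2 = {Year, Advisor, Office}.
Office → GPA, Advisor applies, adding GPA
Closure: {Year, GPA, Advisor, Office}.

Year, GPA, Advisor, Office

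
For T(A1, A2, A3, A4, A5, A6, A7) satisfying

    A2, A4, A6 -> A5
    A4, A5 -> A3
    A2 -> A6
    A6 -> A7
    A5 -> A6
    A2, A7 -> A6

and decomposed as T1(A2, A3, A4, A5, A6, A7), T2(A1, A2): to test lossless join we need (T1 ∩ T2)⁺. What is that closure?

A2, A6, A7

T1 ∩ T2 = {A2}.
A2 → A6 applies, adding A6
A6 → A7 applies, adding A7
Closure: {A2, A6, A7}.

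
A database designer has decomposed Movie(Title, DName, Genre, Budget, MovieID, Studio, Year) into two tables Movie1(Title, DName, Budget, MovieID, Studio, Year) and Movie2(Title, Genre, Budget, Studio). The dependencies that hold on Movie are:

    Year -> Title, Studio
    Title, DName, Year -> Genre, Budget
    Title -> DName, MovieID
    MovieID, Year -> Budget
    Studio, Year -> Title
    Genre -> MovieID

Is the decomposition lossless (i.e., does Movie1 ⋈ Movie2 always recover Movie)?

Common attributes: Movie1 ∩ Movie2 = {Title, Budget, Studio}.
Closure of {Title, Budget, Studio}: Title → DName, MovieID applies, adding DName, MovieID. So (Title, Budget, Studio)⁺ = {Title, DName, Budget, MovieID, Studio}.
The closure contains neither all of Movie1 = {Title, DName, Budget, MovieID, Studio, Year} nor all of Movie2 = {Title, Genre, Budget, Studio}, so the common attributes are not a superkey of either fragment. The join is lossy.

No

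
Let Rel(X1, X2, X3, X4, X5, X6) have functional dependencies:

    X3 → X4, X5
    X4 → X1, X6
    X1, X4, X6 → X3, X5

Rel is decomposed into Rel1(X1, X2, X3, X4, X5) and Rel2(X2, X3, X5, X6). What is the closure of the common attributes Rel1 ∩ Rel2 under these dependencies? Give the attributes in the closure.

Rel1 ∩ Rel2 = {X2, X3, X5}.
X3 → X4, X5 applies, adding X4
X4 → X1, X6 applies, adding X1, X6
Closure: {X1, X2, X3, X4, X5, X6}.

X1, X2, X3, X4, X5, X6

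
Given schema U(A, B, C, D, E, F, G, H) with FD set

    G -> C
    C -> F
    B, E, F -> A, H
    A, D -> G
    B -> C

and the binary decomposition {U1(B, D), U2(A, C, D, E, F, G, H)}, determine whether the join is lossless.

Common attributes: U1 ∩ U2 = {D}.
No dependency enlarges {D}, so (D)⁺ = {D}.
The closure contains neither all of U1 = {B, D} nor all of U2 = {A, C, D, E, F, G, H}, so the common attributes are not a superkey of either fragment. The join is lossy.

No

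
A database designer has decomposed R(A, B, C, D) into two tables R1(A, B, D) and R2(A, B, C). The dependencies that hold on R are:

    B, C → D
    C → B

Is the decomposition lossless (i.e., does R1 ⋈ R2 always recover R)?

No

Common attributes: R1 ∩ R2 = {A, B}.
No dependency enlarges {A, B}, so (A, B)⁺ = {A, B}.
The closure contains neither all of R1 = {A, B, D} nor all of R2 = {A, B, C}, so the common attributes are not a superkey of either fragment. The join is lossy.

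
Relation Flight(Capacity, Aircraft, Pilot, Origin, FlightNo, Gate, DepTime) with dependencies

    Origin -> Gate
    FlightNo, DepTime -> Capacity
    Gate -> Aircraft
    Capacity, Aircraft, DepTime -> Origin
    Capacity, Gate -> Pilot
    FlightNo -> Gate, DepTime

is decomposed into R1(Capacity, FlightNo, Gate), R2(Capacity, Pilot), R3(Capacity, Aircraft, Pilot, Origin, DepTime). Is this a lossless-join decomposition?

No

Chase test. Columns are Capacity, Aircraft, Pilot, Origin, FlightNo, Gate, DepTime; row i has aⱼ where attribute j ∈ Ri, else bᵢⱼ.
Initial tableau (one row per fragment):
  row 1: a1 b12 b13 b14 a5 a6 b17
  row 2: a1 b22 a3 b24 b25 b26 b27
  row 3: a1 a2 a3 a4 b35 b36 a7
No row becomes fully distinguished — the join is lossy.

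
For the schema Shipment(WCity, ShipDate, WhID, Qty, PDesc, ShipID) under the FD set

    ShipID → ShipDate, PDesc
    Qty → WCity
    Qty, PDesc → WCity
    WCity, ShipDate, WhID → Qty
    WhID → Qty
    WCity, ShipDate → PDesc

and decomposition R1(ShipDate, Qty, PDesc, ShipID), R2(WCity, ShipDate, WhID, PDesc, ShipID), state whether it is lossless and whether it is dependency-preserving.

Lossless test: (ShipDate, PDesc, ShipID)⁺ = {ShipDate, PDesc, ShipID}, which is a superkey of neither fragment — lossy.
Dependency preservation: the restricted closure of {Qty} across the fragments never reaches {WCity}, so Qty → WCity cannot be enforced without a join — not preserved.

lossy and not dependency-preserving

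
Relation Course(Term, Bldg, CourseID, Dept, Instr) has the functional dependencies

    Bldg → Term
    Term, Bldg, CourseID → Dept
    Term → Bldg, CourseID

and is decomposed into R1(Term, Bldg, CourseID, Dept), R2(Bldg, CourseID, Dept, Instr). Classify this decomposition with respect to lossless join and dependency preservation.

lossless and dependency-preserving

Lossless test: (Bldg, CourseID, Dept)⁺ = {Term, Bldg, CourseID, Dept}, which contains all of one fragment — lossless.
Dependency preservation: every FD's attributes lie within a single fragment, so each can be enforced locally — preserved.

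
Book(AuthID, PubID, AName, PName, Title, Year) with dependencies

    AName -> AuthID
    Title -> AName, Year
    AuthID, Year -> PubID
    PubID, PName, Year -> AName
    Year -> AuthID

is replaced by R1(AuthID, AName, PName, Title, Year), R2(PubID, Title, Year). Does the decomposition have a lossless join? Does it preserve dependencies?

lossless and dependency-preserving

Lossless test: (Title, Year)⁺ = {AuthID, PubID, AName, Title, Year}, which contains all of one fragment — lossless.
Dependency preservation: AuthID, Year → PubID; PubID, PName, Year → AName are not contained in any single fragment, but the restricted closure of each left-hand side across the fragments still reaches the right-hand side; the remaining FDs each lie inside some fragment. All dependencies are preserved.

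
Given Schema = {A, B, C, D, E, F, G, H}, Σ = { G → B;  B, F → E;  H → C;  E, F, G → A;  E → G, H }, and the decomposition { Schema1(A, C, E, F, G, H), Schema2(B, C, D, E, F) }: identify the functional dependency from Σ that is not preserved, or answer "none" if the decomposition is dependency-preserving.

Check G → B: no single fragment contains all of {B, G}, and the restricted closure of {G} across the fragments never reaches {B}.
B, F → E is preserved.
H → C is preserved.
E, F, G → A is preserved.
E → G, H is preserved.

G → B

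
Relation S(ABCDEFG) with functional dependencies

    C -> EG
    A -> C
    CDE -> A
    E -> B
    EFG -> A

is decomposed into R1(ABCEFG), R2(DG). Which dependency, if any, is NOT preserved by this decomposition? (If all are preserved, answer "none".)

CDE -> A

Check CDE → A: no single fragment contains all of {ACDE}, and the restricted closure of {CDE} across the fragments never reaches {A}.
C → EG is preserved.
A → C is preserved.
E → B is preserved.
EFG → A is preserved.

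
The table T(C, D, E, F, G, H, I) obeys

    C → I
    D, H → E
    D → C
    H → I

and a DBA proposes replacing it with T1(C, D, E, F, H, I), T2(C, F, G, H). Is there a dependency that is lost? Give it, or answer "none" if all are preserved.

none

C → I lies within T1.
D, H → E lies within T1.
D → C lies within T1.
H → I lies within T1.
Every dependency is enforceable on the fragments, so the decomposition is dependency-preserving.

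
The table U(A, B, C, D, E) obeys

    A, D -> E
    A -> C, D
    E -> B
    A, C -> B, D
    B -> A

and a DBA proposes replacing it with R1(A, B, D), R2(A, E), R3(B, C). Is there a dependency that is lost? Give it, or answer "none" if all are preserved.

none

A, D → E: restricted closure across fragments reaches E.
A → C, D: restricted closure across fragments reaches C, D.
E → B: restricted closure across fragments reaches B.
A, C → B, D: restricted closure across fragments reaches B, D.
B → A lies within R1.
Every dependency is enforceable on the fragments, so the decomposition is dependency-preserving.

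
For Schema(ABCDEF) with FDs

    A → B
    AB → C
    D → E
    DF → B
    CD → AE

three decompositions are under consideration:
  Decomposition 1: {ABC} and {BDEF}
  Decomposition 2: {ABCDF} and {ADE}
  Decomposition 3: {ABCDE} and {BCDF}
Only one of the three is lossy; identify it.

Decomposition 1

Decomposition 1: common = {B}, closure = {B} → lossy.
Decomposition 2: common = {AD}, closure = {ABCDE} → lossless.
Decomposition 3: common = {BCD}, closure = {ABCDE} → lossless.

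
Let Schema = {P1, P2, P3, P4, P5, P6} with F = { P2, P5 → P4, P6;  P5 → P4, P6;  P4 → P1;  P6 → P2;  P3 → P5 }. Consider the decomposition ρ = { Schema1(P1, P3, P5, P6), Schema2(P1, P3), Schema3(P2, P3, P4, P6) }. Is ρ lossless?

Yes

Chase test. Columns are P1, P2, P3, P4, P5, P6; row i has aⱼ where attribute j ∈ Schemai, else bᵢⱼ.
Initial tableau (one row per fragment):
  row 1: a1 b12 a3 b14 a5 a6
  row 2: a1 b22 a3 b24 b25 b26
  row 3: b31 a2 a3 a4 b35 a6
Rows 1 and 3 agree on P6; apply P6→P2 and equate their P2 entries.
Rows 1 and 2 agree on P3; apply P3→P5 and equate their P5 entries.
Rows 1 and 3 agree on P3; apply P3→P5 and equate their P5 entries.
Rows 1 and 3 agree on P2, P5; apply P2, P5→P4, P6 and equate their P4, P6 entries.
Rows 1 and 2 agree on P5; apply P5→P4, P6 and equate their P4, P6 entries.
Rows 1 and 3 agree on P4; apply P4→P1 and equate their P1 entries.
Rows 1 and 2 agree on P6; apply P6→P2 and equate their P2 entries.
Row 1 is now all distinguished symbols — the join is lossless.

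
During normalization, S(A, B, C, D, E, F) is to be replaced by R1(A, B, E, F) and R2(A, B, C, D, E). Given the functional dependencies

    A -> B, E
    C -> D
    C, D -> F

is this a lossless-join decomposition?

Common attributes: R1 ∩ R2 = {A, B, E}.
No dependency enlarges {A, B, E}, so (A, B, E)⁺ = {A, B, E}.
The closure contains neither all of R1 = {A, B, E, F} nor all of R2 = {A, B, C, D, E}, so the common attributes are not a superkey of either fragment. The join is lossy.

No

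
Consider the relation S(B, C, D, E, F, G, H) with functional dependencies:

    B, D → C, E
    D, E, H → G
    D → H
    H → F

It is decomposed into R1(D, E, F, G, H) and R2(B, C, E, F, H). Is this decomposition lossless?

Common attributes: R1 ∩ R2 = {E, F, H}.
No dependency enlarges {E, F, H}, so (E, F, H)⁺ = {E, F, H}.
The closure contains neither all of R1 = {D, E, F, G, H} nor all of R2 = {B, C, E, F, H}, so the common attributes are not a superkey of either fragment. The join is lossy.

No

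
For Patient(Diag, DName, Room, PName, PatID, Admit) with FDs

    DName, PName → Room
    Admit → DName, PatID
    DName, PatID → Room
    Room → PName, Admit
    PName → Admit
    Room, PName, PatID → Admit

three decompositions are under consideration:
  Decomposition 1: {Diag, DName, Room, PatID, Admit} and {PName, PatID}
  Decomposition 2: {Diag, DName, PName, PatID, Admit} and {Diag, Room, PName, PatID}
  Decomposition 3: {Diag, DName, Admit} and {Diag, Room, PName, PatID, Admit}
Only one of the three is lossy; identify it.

Decomposition 1: common = {PatID}, closure = {PatID} → lossy.
Decomposition 2: common = {Diag, PName, PatID}, closure = {Diag, DName, Room, PName, PatID, Admit} → lossless.
Decomposition 3: common = {Diag, Admit}, closure = {Diag, DName, Room, PName, PatID, Admit} → lossless.

Decomposition 1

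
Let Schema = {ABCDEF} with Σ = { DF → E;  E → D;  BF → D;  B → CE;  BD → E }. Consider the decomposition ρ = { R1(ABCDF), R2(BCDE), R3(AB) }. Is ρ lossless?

Chase test. Columns are ABCDEF; row i has aⱼ where attribute j ∈ Ri, else bᵢⱼ.
Initial tableau (one row per fragment):
  row 1: a1 a2 a3 a4 b15 a6
  row 2: b21 a2 a3 a4 a5 b26
  row 3: a1 a2 b33 b34 b35 b36
Rows 1 and 2 agree on B; apply B→CE and equate their CE entries.
Rows 1 and 3 agree on B; apply B→CE and equate their CE entries.
Rows 1 and 3 agree on E; apply E→D and equate their D entries.
Row 1 is now all distinguished symbols — the join is lossless.

Yes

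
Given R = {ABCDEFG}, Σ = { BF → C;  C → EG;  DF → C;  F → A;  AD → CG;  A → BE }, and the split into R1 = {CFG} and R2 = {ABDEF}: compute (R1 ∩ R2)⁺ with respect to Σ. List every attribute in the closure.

R1 ∩ R2 = {F}.
F → A applies, adding A
A → BE applies, adding BE
BF → C applies, adding C
C → EG applies, adding G
Closure: {ABCEFG}.

ABCEFG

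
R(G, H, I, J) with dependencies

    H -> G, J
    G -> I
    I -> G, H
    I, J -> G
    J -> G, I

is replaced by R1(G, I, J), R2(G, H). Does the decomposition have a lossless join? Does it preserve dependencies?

Lossless test: (G)⁺ = {G, H, I, J}, which contains all of one fragment — lossless.
Dependency preservation: H → G, J; I → G, H are not contained in any single fragment, but the restricted closure of each left-hand side across the fragments still reaches the right-hand side; the remaining FDs each lie inside some fragment. All dependencies are preserved.

lossless and dependency-preserving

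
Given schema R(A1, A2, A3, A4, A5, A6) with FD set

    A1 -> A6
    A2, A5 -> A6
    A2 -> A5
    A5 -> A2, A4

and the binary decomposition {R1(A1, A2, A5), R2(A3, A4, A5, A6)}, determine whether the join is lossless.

Common attributes: R1 ∩ R2 = {A5}.
Closure of {A5}: A5 → A2, A4 applies, adding A2, A4; A2, A5 → A6 applies, adding A6. So (A5)⁺ = {A2, A4, A5, A6}.
The closure contains neither all of R1 = {A1, A2, A5} nor all of R2 = {A3, A4, A5, A6}, so the common attributes are not a superkey of either fragment. The join is lossy.

No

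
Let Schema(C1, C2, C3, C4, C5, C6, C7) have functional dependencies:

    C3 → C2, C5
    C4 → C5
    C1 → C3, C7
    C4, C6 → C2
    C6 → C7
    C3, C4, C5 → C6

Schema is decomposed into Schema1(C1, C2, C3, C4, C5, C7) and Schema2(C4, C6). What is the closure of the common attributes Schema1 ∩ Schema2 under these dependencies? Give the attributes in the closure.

Schema1 ∩ Schema2 = {C4}.
C4 → C5 applies, adding C5
Closure: {C4, C5}.

C4, C5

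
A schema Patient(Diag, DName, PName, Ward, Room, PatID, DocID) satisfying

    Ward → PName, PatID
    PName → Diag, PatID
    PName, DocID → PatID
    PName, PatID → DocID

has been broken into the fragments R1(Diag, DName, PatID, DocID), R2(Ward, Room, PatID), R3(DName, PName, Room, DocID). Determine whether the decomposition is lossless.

Chase test. Columns are Diag, DName, PName, Ward, Room, PatID, DocID; row i has aⱼ where attribute j ∈ Ri, else bᵢⱼ.
Initial tableau (one row per fragment):
  row 1: a1 a2 b13 b14 b15 a6 a7
  row 2: b21 b22 b23 a4 a5 a6 b27
  row 3: b31 a2 a3 b34 a5 b36 a7
No row becomes fully distinguished — the join is lossy.

No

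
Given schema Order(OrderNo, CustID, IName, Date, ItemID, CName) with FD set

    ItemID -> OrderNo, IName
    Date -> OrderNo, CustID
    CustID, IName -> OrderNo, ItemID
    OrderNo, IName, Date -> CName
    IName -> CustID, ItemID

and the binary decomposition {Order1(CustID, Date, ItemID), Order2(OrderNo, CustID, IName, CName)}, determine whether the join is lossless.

Common attributes: Order1 ∩ Order2 = {CustID}.
No dependency enlarges {CustID}, so (CustID)⁺ = {CustID}.
The closure contains neither all of Order1 = {CustID, Date, ItemID} nor all of Order2 = {OrderNo, CustID, IName, CName}, so the common attributes are not a superkey of either fragment. The join is lossy.

No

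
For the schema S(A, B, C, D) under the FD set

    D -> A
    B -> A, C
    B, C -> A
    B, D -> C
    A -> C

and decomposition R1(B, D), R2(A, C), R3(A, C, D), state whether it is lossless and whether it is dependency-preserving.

lossless but not dependency-preserving

Lossless test (chase): Rows 1 and 3 agree on D; apply D→A and equate their A entries. Rows 1 and 2 agree on A; apply A→C and equate their C entries. Row 1 is now all distinguished symbols — the join is lossless.
Dependency preservation: the restricted closure of {B} across the fragments never reaches {A, C}, so B → A, C cannot be enforced without a join — not preserved.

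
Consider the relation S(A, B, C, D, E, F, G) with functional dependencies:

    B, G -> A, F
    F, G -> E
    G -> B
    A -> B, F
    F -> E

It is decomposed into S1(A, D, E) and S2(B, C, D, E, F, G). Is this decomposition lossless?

No

Common attributes: S1 ∩ S2 = {D, E}.
No dependency enlarges {D, E}, so (D, E)⁺ = {D, E}.
The closure contains neither all of S1 = {A, D, E} nor all of S2 = {B, C, D, E, F, G}, so the common attributes are not a superkey of either fragment. The join is lossy.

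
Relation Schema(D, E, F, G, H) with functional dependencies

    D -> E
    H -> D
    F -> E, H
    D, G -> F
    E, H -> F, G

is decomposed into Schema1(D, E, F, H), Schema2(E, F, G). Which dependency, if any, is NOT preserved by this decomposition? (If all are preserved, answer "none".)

Check D, G → F: no single fragment contains all of {D, F, G}, and the restricted closure of {D, G} across the fragments never reaches {F}.
D → E is preserved.
H → D is preserved.
F → E, H is preserved.
E, H → F, G is preserved.

D, G -> F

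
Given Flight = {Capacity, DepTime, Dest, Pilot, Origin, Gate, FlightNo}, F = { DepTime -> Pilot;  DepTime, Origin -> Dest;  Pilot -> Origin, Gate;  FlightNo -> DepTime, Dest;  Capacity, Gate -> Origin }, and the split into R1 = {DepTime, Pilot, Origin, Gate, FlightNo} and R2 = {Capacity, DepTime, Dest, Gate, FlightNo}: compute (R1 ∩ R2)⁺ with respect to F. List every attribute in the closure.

R1 ∩ R2 = {DepTime, Gate, FlightNo}.
DepTime → Pilot applies, adding Pilot
Pilot → Origin, Gate applies, adding Origin
FlightNo → DepTime, Dest applies, adding Dest
Closure: {DepTime, Dest, Pilot, Origin, Gate, FlightNo}.

DepTime, Dest, Pilot, Origin, Gate, FlightNo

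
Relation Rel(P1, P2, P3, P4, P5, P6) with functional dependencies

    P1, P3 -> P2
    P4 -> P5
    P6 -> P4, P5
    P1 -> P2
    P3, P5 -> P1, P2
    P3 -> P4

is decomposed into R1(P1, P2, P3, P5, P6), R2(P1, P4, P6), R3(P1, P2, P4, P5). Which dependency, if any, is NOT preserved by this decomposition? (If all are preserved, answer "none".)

P3 -> P4

Check P3 → P4: no single fragment contains all of {P3, P4}, and the restricted closure of {P3} across the fragments never reaches {P4}.
P1, P3 → P2 is preserved.
P4 → P5 is preserved.
P6 → P4, P5 is preserved.
P1 → P2 is preserved.
P3, P5 → P1, P2 is preserved.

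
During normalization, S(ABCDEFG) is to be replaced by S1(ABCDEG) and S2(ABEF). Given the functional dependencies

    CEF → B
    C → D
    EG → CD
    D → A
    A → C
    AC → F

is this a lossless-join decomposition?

Yes

Common attributes: S1 ∩ S2 = {ABE}.
Closure of {ABE}: A → C applies, adding C; AC → F applies, adding F; C → D applies, adding D. So (ABE)⁺ = {ABCDEF}.
This closure contains every attribute of S2, so S1 ∩ S2 → S2. The join is lossless.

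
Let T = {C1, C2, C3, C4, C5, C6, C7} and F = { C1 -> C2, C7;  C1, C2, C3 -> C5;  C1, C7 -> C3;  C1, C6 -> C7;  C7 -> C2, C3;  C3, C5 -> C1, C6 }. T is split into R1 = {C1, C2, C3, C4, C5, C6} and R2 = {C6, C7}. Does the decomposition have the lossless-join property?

No

Common attributes: R1 ∩ R2 = {C6}.
No dependency enlarges {C6}, so (C6)⁺ = {C6}.
The closure contains neither all of R1 = {C1, C2, C3, C4, C5, C6} nor all of R2 = {C6, C7}, so the common attributes are not a superkey of either fragment. The join is lossy.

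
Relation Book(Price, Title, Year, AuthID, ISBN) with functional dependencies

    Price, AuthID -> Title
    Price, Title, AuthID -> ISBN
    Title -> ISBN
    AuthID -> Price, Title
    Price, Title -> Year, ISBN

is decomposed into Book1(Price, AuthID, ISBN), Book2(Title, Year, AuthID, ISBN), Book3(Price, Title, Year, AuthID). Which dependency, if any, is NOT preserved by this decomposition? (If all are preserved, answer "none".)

none

Price, AuthID → Title lies within Book3.
Price, Title, AuthID → ISBN: restricted closure across fragments reaches ISBN.
Title → ISBN lies within Book2.
AuthID → Price, Title lies within Book3.
Price, Title → Year, ISBN: restricted closure across fragments reaches Year, ISBN.
Every dependency is enforceable on the fragments, so the decomposition is dependency-preserving.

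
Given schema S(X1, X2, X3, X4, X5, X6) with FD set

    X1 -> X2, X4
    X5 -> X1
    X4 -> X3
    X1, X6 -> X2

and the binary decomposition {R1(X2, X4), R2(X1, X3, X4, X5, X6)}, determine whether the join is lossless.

No

Common attributes: R1 ∩ R2 = {X4}.
Closure of {X4}: X4 → X3 applies, adding X3. So (X4)⁺ = {X3, X4}.
The closure contains neither all of R1 = {X2, X4} nor all of R2 = {X1, X3, X4, X5, X6}, so the common attributes are not a superkey of either fragment. The join is lossy.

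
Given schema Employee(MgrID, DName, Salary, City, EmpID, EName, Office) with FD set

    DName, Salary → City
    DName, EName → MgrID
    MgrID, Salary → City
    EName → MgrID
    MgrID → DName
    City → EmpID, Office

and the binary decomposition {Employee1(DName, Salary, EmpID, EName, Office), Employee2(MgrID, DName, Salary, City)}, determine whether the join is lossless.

No

Common attributes: Employee1 ∩ Employee2 = {DName, Salary}.
Closure of {DName, Salary}: DName, Salary → City applies, adding City; City → EmpID, Office applies, adding EmpID, Office. So (DName, Salary)⁺ = {DName, Salary, City, EmpID, Office}.
The closure contains neither all of Employee1 = {DName, Salary, EmpID, EName, Office} nor all of Employee2 = {MgrID, DName, Salary, City}, so the common attributes are not a superkey of either fragment. The join is lossy.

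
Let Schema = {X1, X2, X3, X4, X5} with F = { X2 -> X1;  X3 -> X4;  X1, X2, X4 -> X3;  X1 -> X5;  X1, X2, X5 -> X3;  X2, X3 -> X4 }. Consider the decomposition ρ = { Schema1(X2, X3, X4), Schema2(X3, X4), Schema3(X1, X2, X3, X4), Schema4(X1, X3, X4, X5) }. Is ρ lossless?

Chase test. Columns are X1, X2, X3, X4, X5; row i has aⱼ where attribute j ∈ Schemai, else bᵢⱼ.
Initial tableau (one row per fragment):
  row 1: b11 a2 a3 a4 b15
  row 2: b21 b22 a3 a4 b25
  row 3: a1 a2 a3 a4 b35
  row 4: a1 b42 a3 a4 a5
Rows 1 and 3 agree on X2; apply X2→X1 and equate their X1 entries.
Rows 1 and 3 agree on X1; apply X1→X5 and equate their X5 entries.
Rows 1 and 4 agree on X1; apply X1→X5 and equate their X5 entries.
Row 1 is now all distinguished symbols — the join is lossless.

Yes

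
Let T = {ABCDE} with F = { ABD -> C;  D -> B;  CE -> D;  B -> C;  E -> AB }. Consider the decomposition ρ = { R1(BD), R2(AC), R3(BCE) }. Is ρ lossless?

No

Chase test. Columns are ABCDE; row i has aⱼ where attribute j ∈ Ri, else bᵢⱼ.
Initial tableau (one row per fragment):
  row 1: b11 a2 b13 a4 b15
  row 2: a1 b22 a3 b24 b25
  row 3: b31 a2 a3 b34 a5
Rows 1 and 3 agree on B; apply B→C and equate their C entries.
No row becomes fully distinguished — the join is lossy.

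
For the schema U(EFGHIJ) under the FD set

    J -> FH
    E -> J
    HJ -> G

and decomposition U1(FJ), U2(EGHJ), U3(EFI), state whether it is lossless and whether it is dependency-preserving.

lossless and dependency-preserving

Lossless test (chase): Rows 1 and 2 agree on J; apply J→FH and equate their FH entries. Rows 2 and 3 agree on E; apply E→J and equate their J entries. Rows 1 and 2 agree on HJ; apply HJ→G and equate their G entries. Rows 1 and 3 agree on J; apply J→FH and equate their FH entries. Rows 1 and 3 agree on HJ; apply HJ→G and equate their G entries. Row 3 is now all distinguished symbols — the join is lossless.
Dependency preservation: J → FH is not contained in any single fragment, but the restricted closure of its left-hand side across the fragments still reaches the right-hand side; the remaining FDs each lie inside some fragment. All dependencies are preserved.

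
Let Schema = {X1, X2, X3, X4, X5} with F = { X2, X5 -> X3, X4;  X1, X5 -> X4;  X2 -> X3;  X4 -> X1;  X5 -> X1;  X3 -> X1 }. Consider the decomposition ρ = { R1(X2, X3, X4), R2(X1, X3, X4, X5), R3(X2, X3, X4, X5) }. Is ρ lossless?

Yes

Chase test. Columns are X1, X2, X3, X4, X5; row i has aⱼ where attribute j ∈ Ri, else bᵢⱼ.
Initial tableau (one row per fragment):
  row 1: b11 a2 a3 a4 b15
  row 2: a1 b22 a3 a4 a5
  row 3: b31 a2 a3 a4 a5
Rows 1 and 2 agree on X4; apply X4→X1 and equate their X1 entries.
Rows 1 and 3 agree on X4; apply X4→X1 and equate their X1 entries.
Row 3 is now all distinguished symbols — the join is lossless.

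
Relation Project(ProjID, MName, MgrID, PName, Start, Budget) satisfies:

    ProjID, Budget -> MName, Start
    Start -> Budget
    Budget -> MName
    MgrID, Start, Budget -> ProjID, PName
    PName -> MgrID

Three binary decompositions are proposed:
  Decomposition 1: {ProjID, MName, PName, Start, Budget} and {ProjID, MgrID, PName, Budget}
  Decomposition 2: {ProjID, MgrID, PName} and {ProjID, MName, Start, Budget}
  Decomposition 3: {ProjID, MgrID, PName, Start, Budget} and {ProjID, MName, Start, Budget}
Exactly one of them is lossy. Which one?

Decomposition 2

Decomposition 1: common = {ProjID, PName, Budget}, closure = {ProjID, MName, MgrID, PName, Start, Budget} → lossless.
Decomposition 2: common = {ProjID}, closure = {ProjID} → lossy.
Decomposition 3: common = {ProjID, Start, Budget}, closure = {ProjID, MName, Start, Budget} → lossless.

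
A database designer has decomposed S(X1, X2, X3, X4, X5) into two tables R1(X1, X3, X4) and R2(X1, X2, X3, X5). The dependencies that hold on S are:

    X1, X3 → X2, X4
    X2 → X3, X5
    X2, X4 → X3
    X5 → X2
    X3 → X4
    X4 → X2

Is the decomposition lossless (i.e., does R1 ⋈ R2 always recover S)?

Common attributes: R1 ∩ R2 = {X1, X3}.
Closure of {X1, X3}: X1, X3 → X2, X4 applies, adding X2, X4; X2 → X3, X5 applies, adding X5. So (X1, X3)⁺ = {X1, X2, X3, X4, X5}.
This closure contains every attribute of R1, so R1 ∩ R2 → R1. The join is lossless.

Yes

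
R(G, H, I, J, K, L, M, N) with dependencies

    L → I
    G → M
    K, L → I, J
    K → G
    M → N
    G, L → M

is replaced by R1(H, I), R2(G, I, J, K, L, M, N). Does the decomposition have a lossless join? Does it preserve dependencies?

Lossless test: (I)⁺ = {I}, which is a superkey of neither fragment — lossy.
Dependency preservation: every FD's attributes lie within a single fragment, so each can be enforced locally — preserved.

lossy but dependency-preserving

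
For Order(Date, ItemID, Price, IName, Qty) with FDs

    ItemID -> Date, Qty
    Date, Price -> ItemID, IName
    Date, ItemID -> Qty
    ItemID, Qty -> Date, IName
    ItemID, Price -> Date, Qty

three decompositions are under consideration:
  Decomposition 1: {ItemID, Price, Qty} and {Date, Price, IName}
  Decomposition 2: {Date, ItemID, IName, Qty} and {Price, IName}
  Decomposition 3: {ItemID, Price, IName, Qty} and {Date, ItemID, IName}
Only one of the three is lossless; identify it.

Decomposition 1: common = {Price}, closure = {Price} → lossy.
Decomposition 2: common = {IName}, closure = {IName} → lossy.
Decomposition 3: common = {ItemID, IName}, closure = {Date, ItemID, IName, Qty} → lossless.

Decomposition 3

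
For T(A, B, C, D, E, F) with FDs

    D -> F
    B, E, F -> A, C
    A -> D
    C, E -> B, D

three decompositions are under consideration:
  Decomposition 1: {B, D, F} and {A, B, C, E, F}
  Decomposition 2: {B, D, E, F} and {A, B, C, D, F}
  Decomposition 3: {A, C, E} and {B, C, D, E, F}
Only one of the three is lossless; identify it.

Decomposition 3

Decomposition 1: common = {B, F}, closure = {B, F} → lossy.
Decomposition 2: common = {B, D, F}, closure = {B, D, F} → lossy.
Decomposition 3: common = {C, E}, closure = {A, B, C, D, E, F} → lossless.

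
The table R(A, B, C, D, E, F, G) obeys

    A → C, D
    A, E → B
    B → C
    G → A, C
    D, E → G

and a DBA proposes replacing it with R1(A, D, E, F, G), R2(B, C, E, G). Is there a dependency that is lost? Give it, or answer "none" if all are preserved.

Check A → C, D: no single fragment contains all of {A, C, D}, and the restricted closure of {A} across the fragments never reaches {C, D}.
A, E → B is preserved.
B → C is preserved.
G → A, C is preserved.
D, E → G is preserved.

A → C, D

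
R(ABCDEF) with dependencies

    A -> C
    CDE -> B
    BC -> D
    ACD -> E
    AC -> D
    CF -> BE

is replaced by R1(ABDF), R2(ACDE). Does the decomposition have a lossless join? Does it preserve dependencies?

Lossless test: (AD)⁺ = {ABCDE}, which contains all of one fragment — lossless.
Dependency preservation: the restricted closure of {CDE} across the fragments never reaches {B}, so CDE → B cannot be enforced without a join — not preserved.

lossless but not dependency-preserving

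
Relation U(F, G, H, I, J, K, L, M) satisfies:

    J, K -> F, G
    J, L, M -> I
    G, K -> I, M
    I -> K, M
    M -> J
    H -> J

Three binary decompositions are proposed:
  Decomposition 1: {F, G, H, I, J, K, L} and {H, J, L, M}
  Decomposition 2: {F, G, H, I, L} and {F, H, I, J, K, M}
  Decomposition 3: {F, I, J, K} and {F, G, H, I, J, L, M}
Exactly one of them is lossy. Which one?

Decomposition 1

Decomposition 1: common = {H, J, L}, closure = {H, J, L} → lossy.
Decomposition 2: common = {F, H, I}, closure = {F, G, H, I, J, K, M} → lossless.
Decomposition 3: common = {F, I, J}, closure = {F, G, I, J, K, M} → lossless.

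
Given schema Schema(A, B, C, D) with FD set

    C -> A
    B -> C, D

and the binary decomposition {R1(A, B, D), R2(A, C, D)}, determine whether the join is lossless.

Common attributes: R1 ∩ R2 = {A, D}.
No dependency enlarges {A, D}, so (A, D)⁺ = {A, D}.
The closure contains neither all of R1 = {A, B, D} nor all of R2 = {A, C, D}, so the common attributes are not a superkey of either fragment. The join is lossy.

No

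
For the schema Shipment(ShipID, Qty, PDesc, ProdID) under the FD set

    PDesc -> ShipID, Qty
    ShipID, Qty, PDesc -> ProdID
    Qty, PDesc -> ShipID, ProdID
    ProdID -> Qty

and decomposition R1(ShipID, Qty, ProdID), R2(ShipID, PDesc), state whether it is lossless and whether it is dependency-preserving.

Lossless test: (ShipID)⁺ = {ShipID}, which is a superkey of neither fragment — lossy.
Dependency preservation: the restricted closure of {PDesc} across the fragments never reaches {ShipID, Qty}, so PDesc → ShipID, Qty cannot be enforced without a join — not preserved.

lossy and not dependency-preserving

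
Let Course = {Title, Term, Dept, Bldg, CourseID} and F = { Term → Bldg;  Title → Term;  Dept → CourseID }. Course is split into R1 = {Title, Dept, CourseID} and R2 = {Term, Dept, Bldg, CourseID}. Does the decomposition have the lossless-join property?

Common attributes: R1 ∩ R2 = {Dept, CourseID}.
No dependency enlarges {Dept, CourseID}, so (Dept, CourseID)⁺ = {Dept, CourseID}.
The closure contains neither all of R1 = {Title, Dept, CourseID} nor all of R2 = {Term, Dept, Bldg, CourseID}, so the common attributes are not a superkey of either fragment. The join is lossy.

No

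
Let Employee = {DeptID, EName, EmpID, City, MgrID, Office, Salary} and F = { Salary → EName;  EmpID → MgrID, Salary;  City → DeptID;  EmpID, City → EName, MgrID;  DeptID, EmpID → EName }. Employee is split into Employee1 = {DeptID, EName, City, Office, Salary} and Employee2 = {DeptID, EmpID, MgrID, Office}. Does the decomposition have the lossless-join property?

Common attributes: Employee1 ∩ Employee2 = {DeptID, Office}.
No dependency enlarges {DeptID, Office}, so (DeptID, Office)⁺ = {DeptID, Office}.
The closure contains neither all of Employee1 = {DeptID, EName, City, Office, Salary} nor all of Employee2 = {DeptID, EmpID, MgrID, Office}, so the common attributes are not a superkey of either fragment. The join is lossy.

No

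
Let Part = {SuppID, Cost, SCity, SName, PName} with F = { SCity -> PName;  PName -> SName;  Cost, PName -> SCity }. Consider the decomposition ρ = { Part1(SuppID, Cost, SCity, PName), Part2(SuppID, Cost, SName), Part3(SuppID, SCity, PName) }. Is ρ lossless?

No

Chase test. Columns are SuppID, Cost, SCity, SName, PName; row i has aⱼ where attribute j ∈ Parti, else bᵢⱼ.
Initial tableau (one row per fragment):
  row 1: a1 a2 a3 b14 a5
  row 2: a1 a2 b23 a4 b25
  row 3: a1 b32 a3 b34 a5
Rows 1 and 3 agree on PName; apply PName→SName and equate their SName entries.
No row becomes fully distinguished — the join is lossy.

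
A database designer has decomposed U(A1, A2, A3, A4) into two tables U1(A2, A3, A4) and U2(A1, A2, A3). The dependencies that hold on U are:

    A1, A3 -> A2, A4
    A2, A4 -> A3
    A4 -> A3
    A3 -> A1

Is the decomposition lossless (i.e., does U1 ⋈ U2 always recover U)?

Yes

Common attributes: U1 ∩ U2 = {A2, A3}.
Closure of {A2, A3}: A3 → A1 applies, adding A1; A1, A3 → A2, A4 applies, adding A4. So (A2, A3)⁺ = {A1, A2, A3, A4}.
This closure contains every attribute of U1, so U1 ∩ U2 → U1. The join is lossless.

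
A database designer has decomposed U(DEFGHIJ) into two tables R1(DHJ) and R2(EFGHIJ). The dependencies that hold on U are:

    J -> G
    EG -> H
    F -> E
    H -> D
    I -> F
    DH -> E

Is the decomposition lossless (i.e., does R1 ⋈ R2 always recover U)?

Common attributes: R1 ∩ R2 = {HJ}.
Closure of {HJ}: J → G applies, adding G; H → D applies, adding D; DH → E applies, adding E. So (HJ)⁺ = {DEGHJ}.
This closure contains every attribute of R1, so R1 ∩ R2 → R1. The join is lossless.

Yes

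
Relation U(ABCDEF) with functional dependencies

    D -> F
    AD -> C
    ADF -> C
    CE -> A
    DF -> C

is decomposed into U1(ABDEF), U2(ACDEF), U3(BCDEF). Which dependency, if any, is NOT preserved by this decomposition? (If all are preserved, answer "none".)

none

D → F lies within U1.
AD → C lies within U2.
ADF → C lies within U2.
CE → A lies within U2.
DF → C lies within U2.
Every dependency is enforceable on the fragments, so the decomposition is dependency-preserving.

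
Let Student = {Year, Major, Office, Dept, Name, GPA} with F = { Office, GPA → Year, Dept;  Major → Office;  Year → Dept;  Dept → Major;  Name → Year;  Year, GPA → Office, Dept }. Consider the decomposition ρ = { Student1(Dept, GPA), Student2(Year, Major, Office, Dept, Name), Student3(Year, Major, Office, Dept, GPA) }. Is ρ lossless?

Chase test. Columns are Year, Major, Office, Dept, Name, GPA; row i has aⱼ where attribute j ∈ Studenti, else bᵢⱼ.
Initial tableau (one row per fragment):
  row 1: b11 b12 b13 a4 b15 a6
  row 2: a1 a2 a3 a4 a5 b26
  row 3: a1 a2 a3 a4 b35 a6
Rows 1 and 2 agree on Dept; apply Dept→Major and equate their Major entries.
Rows 1 and 2 agree on Major; apply Major→Office and equate their Office entries.
Rows 1 and 3 agree on Office, GPA; apply Office, GPA→Year, Dept and equate their Year, Dept entries.
No row becomes fully distinguished — the join is lossy.

No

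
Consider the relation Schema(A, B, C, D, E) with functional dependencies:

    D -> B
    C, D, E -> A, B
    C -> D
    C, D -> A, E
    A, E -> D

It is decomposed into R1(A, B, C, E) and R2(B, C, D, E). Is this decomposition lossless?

Yes

Common attributes: R1 ∩ R2 = {B, C, E}.
Closure of {B, C, E}: C → D applies, adding D; C, D → A, E applies, adding A. So (B, C, E)⁺ = {A, B, C, D, E}.
This closure contains every attribute of R1, so R1 ∩ R2 → R1. The join is lossless.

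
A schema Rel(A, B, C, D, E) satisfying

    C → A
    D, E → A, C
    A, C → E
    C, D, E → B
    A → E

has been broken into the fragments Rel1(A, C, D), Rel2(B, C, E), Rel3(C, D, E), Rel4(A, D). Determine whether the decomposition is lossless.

No

Chase test. Columns are A, B, C, D, E; row i has aⱼ where attribute j ∈ Reli, else bᵢⱼ.
Initial tableau (one row per fragment):
  row 1: a1 b12 a3 a4 b15
  row 2: b21 a2 a3 b24 a5
  row 3: b31 b32 a3 a4 a5
  row 4: a1 b42 b43 a4 b45
Rows 1 and 2 agree on C; apply C→A and equate their A entries.
Rows 1 and 3 agree on C; apply C→A and equate their A entries.
Rows 1 and 2 agree on A, C; apply A, C→E and equate their E entries.
Rows 1 and 3 agree on C, D, E; apply C, D, E→B and equate their B entries.
Rows 1 and 4 agree on A; apply A→E and equate their E entries.
Rows 1 and 4 agree on D, E; apply D, E→A, C and equate their A, C entries.
Rows 1 and 4 agree on C, D, E; apply C, D, E→B and equate their B entries.
No row becomes fully distinguished — the join is lossy.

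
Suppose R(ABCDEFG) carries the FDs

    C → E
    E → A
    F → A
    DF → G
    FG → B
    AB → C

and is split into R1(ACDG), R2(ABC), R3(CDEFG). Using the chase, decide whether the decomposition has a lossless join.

No

Chase test. Columns are ABCDEFG; row i has aⱼ where attribute j ∈ Ri, else bᵢⱼ.
Initial tableau (one row per fragment):
  row 1: a1 b12 a3 a4 b15 b16 a7
  row 2: a1 a2 a3 b24 b25 b26 b27
  row 3: b31 b32 a3 a4 a5 a6 a7
Rows 1 and 2 agree on C; apply C→E and equate their E entries.
Rows 1 and 3 agree on C; apply C→E and equate their E entries.
Rows 1 and 3 agree on E; apply E→A and equate their A entries.
No row becomes fully distinguished — the join is lossy.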